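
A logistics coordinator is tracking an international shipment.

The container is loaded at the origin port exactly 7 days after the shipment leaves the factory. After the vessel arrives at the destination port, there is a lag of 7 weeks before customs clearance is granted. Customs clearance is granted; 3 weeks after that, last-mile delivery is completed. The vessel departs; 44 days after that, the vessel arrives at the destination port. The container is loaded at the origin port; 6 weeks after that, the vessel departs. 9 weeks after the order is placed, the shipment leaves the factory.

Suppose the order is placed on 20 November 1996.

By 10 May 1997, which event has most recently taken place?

The order is placed: Nov 20, 1996.
The shipment leaves the factory: Nov 20, 1996 + 9 weeks = Jan 22, 1997.
The container is loaded at the origin port: Jan 22, 1997 + 7 days = Jan 29, 1997.
The vessel departs: Jan 29, 1997 + 6 weeks = Mar 12, 1997.
The vessel arrives at the destination port: Mar 12, 1997 + 44 days = Apr 25, 1997.
Customs clearance is granted: Apr 25, 1997 + 7 weeks = Jun 13, 1997.
Last-mile delivery is completed: Jun 13, 1997 + 3 weeks = Jul 4, 1997.
May 10, 1997 falls between when the vessel arrives at the destination port (Apr 25, 1997) and when customs clearance is granted (Jun 13, 1997).

The vessel arrives at the destination port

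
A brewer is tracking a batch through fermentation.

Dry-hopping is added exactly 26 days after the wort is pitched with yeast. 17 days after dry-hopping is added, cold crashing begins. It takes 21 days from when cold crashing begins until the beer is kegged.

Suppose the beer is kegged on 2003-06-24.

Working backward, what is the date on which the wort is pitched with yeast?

2003-04-21

The beer is kegged: Jun 24, 2003.
Cold crashing begins: Jun 24, 2003 − 21 days = Jun 3, 2003.
Dry-hopping is added: Jun 3, 2003 − 17 days = May 17, 2003.
The wort is pitched with yeast: May 17, 2003 − 26 days = Apr 21, 2003.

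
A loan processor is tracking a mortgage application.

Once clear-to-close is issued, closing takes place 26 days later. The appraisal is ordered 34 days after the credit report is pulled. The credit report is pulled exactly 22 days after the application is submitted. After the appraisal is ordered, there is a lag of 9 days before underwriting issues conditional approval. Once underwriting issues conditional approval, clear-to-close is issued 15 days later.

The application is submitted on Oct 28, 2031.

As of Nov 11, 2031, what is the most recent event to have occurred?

The application is submitted

The application is submitted: Oct 28, 2031.
The credit report is pulled: Oct 28, 2031 + 22 days = Nov 19, 2031.
The appraisal is ordered: Nov 19, 2031 + 34 days = Dec 23, 2031.
Underwriting issues conditional approval: Dec 23, 2031 + 9 days = Jan 1, 2032.
Clear-to-close is issued: Jan 1, 2032 + 15 days = Jan 16, 2032.
Closing takes place: Jan 16, 2032 + 26 days = Feb 11, 2032.
Nov 11, 2031 falls between when the application is submitted (Oct 28, 2031) and when the credit report is pulled (Nov 19, 2031).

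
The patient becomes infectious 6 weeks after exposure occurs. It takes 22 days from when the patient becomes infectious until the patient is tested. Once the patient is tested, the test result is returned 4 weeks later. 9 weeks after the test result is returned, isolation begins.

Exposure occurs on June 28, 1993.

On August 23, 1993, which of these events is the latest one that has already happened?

Exposure occurs: Jun 28, 1993.
The patient becomes infectious: Jun 28, 1993 + 6 weeks = Aug 9, 1993.
The patient is tested: Aug 9, 1993 + 22 days = Aug 31, 1993.
The test result is returned: Aug 31, 1993 + 4 weeks = Sep 28, 1993.
Isolation begins: Sep 28, 1993 + 9 weeks = Nov 30, 1993.
Aug 23, 1993 falls between when the patient becomes infectious (Aug 9, 1993) and when the patient is tested (Aug 31, 1993).

The patient becomes infectious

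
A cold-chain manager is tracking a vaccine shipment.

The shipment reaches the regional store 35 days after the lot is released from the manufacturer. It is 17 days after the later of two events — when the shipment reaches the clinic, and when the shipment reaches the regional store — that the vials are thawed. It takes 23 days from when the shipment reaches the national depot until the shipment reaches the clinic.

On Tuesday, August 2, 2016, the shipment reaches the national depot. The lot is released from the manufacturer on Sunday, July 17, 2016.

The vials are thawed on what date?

The shipment reaches the national depot: Aug 2, 2016.
The shipment reaches the clinic: Aug 2, 2016 + 23 days = Aug 25, 2016.
The lot is released from the manufacturer: Jul 17, 2016.
The shipment reaches the regional store: Jul 17, 2016 + 35 days = Aug 21, 2016.
Both prerequisites met — the shipment reaches the clinic (Aug 25, 2016), the shipment reaches the regional store (Aug 21, 2016); the later is Aug 25, 2016.
The vials are thawed: Aug 25, 2016 + 17 days = Sep 11, 2016.

Sunday, September 11, 2016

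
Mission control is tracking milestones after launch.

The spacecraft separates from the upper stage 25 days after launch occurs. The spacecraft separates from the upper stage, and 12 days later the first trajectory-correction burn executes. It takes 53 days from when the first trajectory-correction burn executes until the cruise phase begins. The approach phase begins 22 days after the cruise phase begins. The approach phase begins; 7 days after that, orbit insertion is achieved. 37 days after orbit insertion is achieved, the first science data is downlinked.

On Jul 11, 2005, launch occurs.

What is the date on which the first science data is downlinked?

Launch occurs: Jul 11, 2005.
The spacecraft separates from the upper stage: Jul 11, 2005 + 25 days = Aug 5, 2005.
The first trajectory-correction burn executes: Aug 5, 2005 + 12 days = Aug 17, 2005.
The cruise phase begins: Aug 17, 2005 + 53 days = Oct 9, 2005.
The approach phase begins: Oct 9, 2005 + 22 days = Oct 31, 2005.
Orbit insertion is achieved: Oct 31, 2005 + 7 days = Nov 7, 2005.
The first science data is downlinked: Nov 7, 2005 + 37 days = Dec 14, 2005.

Dec 14, 2005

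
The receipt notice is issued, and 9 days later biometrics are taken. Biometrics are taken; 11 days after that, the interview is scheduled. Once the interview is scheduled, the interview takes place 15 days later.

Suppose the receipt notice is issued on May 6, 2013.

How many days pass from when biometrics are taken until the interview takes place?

Causal path: biometrics are taken → the interview is scheduled → the interview takes place.
Total delay along the path: 11 + 15 = 26 days.

26 days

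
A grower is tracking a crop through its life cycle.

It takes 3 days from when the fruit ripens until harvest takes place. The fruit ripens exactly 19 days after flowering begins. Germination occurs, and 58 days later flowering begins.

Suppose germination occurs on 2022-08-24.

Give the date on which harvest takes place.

Germination occurs: Aug 24, 2022.
Flowering begins: Aug 24, 2022 + 58 days = Oct 21, 2022.
The fruit ripens: Oct 21, 2022 + 19 days = Nov 9, 2022.
Harvest takes place: Nov 9, 2022 + 3 days = Nov 12, 2022.

2022-11-12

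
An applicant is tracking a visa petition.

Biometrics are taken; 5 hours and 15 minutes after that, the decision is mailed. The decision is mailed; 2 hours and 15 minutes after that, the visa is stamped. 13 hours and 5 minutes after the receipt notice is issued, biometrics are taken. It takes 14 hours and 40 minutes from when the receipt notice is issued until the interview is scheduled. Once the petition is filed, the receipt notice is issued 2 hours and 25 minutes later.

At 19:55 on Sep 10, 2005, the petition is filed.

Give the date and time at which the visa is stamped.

18:55 on Sep 11, 2005

The petition is filed: 19:55 Sep 10, 2005.
The receipt notice is issued: 19:55 Sep 10, 2005 + 2h25m = 22:20 Sep 10, 2005.
Biometrics are taken: 22:20 Sep 10, 2005 + 13h05m = 11:25 Sep 11, 2005.
The decision is mailed: 11:25 Sep 11, 2005 + 5h15m = 16:40 Sep 11, 2005.
The visa is stamped: 16:40 Sep 11, 2005 + 2h15m = 18:55 Sep 11, 2005.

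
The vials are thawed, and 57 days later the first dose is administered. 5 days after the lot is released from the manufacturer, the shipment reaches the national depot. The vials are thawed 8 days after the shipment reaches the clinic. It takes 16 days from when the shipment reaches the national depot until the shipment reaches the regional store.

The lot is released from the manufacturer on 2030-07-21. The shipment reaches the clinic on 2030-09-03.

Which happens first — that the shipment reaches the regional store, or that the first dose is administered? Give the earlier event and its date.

The shipment reaches the regional store — 2030-08-11

The lot is released from the manufacturer: Jul 21, 2030.
The shipment reaches the national depot: Jul 21, 2030 + 5 days = Jul 26, 2030.
The shipment reaches the regional store: Jul 26, 2030 + 16 days = Aug 11, 2030.
The shipment reaches the clinic: Sep 3, 2030.
The vials are thawed: Sep 3, 2030 + 8 days = Sep 11, 2030.
The first dose is administered: Sep 11, 2030 + 57 days = Nov 7, 2030.
Comparing: the shipment reaches the regional store on Aug 11, 2030 vs the first dose is administered on Nov 7, 2030. Earlier: the shipment reaches the regional store.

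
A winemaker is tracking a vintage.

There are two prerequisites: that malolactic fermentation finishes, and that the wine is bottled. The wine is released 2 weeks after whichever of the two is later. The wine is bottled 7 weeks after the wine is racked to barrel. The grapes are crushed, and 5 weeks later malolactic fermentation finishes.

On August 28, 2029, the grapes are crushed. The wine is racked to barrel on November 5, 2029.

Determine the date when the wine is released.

January 7, 2030

The grapes are crushed: Aug 28, 2029.
Malolactic fermentation finishes: Aug 28, 2029 + 5 weeks = Oct 2, 2029.
The wine is racked to barrel: Nov 5, 2029.
The wine is bottled: Nov 5, 2029 + 7 weeks = Dec 24, 2029.
Both prerequisites met — malolactic fermentation finishes (Oct 2, 2029), the wine is bottled (Dec 24, 2029); the later is Dec 24, 2029.
The wine is released: Dec 24, 2029 + 2 weeks = Jan 7, 2030.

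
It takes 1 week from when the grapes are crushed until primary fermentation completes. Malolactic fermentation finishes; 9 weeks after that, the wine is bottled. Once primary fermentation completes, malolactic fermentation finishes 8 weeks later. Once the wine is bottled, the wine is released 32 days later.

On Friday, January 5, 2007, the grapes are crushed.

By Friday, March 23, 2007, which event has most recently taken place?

The grapes are crushed: Jan 5, 2007.
Primary fermentation completes: Jan 5, 2007 + 1 week = Jan 12, 2007.
Malolactic fermentation finishes: Jan 12, 2007 + 8 weeks = Mar 9, 2007.
The wine is bottled: Mar 9, 2007 + 9 weeks = May 11, 2007.
The wine is released: May 11, 2007 + 32 days = Jun 12, 2007.
Mar 23, 2007 falls between when malolactic fermentation finishes (Mar 9, 2007) and when the wine is bottled (May 11, 2007).

Malolactic fermentation finishes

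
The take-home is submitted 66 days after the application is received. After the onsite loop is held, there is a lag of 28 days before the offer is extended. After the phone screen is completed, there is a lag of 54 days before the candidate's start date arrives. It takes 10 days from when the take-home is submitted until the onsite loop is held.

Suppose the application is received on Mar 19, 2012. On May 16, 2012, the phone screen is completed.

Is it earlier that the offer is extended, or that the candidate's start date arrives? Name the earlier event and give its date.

The offer is extended — Jul 1, 2012

The application is received: Mar 19, 2012.
The take-home is submitted: Mar 19, 2012 + 66 days = May 24, 2012.
The onsite loop is held: May 24, 2012 + 10 days = Jun 3, 2012.
The offer is extended: Jun 3, 2012 + 28 days = Jul 1, 2012.
The phone screen is completed: May 16, 2012.
The candidate's start date arrives: May 16, 2012 + 54 days = Jul 9, 2012.
Comparing: the offer is extended on Jul 1, 2012 vs the candidate's start date arrives on Jul 9, 2012. Earlier: the offer is extended.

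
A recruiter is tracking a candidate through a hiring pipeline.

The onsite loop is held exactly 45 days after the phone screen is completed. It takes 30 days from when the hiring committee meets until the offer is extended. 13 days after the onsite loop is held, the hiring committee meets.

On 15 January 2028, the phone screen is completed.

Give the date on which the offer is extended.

The phone screen is completed: Jan 15, 2028.
The onsite loop is held: Jan 15, 2028 + 45 days = Feb 29, 2028.
The hiring committee meets: Feb 29, 2028 + 13 days = Mar 13, 2028.
The offer is extended: Mar 13, 2028 + 30 days = Apr 12, 2028.

12 April 2028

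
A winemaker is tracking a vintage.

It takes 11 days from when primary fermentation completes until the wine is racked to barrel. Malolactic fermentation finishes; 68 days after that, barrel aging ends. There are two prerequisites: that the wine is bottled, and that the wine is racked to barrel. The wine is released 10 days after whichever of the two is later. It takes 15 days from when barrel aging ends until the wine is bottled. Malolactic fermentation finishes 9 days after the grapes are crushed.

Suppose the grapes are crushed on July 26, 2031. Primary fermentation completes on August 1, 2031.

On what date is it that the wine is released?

The grapes are crushed: Jul 26, 2031.
Malolactic fermentation finishes: Jul 26, 2031 + 9 days = Aug 4, 2031.
Barrel aging ends: Aug 4, 2031 + 68 days = Oct 11, 2031.
The wine is bottled: Oct 11, 2031 + 15 days = Oct 26, 2031.
Primary fermentation completes: Aug 1, 2031.
The wine is racked to barrel: Aug 1, 2031 + 11 days = Aug 12, 2031.
Both prerequisites met — the wine is bottled (Oct 26, 2031), the wine is racked to barrel (Aug 12, 2031); the later is Oct 26, 2031.
The wine is released: Oct 26, 2031 + 10 days = Nov 5, 2031.

November 5, 2031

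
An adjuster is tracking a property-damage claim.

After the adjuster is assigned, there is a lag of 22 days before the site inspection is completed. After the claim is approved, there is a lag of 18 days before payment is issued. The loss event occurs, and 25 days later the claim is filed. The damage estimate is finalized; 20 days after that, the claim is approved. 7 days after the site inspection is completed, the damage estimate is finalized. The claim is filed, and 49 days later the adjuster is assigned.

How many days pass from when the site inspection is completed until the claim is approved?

Causal path: the site inspection is completed → the damage estimate is finalized → the claim is approved.
Total delay along the path: 7 + 20 = 27 days.

27 days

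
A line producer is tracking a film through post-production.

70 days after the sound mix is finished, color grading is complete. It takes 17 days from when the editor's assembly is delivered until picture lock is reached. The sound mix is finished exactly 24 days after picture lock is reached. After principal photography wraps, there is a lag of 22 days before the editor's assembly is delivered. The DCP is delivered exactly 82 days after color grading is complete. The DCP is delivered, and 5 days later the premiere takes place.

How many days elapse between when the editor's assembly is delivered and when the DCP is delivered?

193 days

Causal path: the editor's assembly is delivered → picture lock is reached → the sound mix is finished → color grading is complete → the DCP is delivered.
Total delay along the path: 17 + 24 + 70 + 82 = 193 days.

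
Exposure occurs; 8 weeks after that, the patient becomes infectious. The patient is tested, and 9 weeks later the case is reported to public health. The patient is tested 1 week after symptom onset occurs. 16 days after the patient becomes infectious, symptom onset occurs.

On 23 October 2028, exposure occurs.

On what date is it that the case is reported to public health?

14 March 2029

Exposure occurs: Oct 23, 2028.
The patient becomes infectious: Oct 23, 2028 + 8 weeks = Dec 18, 2028.
Symptom onset occurs: Dec 18, 2028 + 16 days = Jan 3, 2029.
The patient is tested: Jan 3, 2029 + 1 week = Jan 10, 2029.
The case is reported to public health: Jan 10, 2029 + 9 weeks = Mar 14, 2029.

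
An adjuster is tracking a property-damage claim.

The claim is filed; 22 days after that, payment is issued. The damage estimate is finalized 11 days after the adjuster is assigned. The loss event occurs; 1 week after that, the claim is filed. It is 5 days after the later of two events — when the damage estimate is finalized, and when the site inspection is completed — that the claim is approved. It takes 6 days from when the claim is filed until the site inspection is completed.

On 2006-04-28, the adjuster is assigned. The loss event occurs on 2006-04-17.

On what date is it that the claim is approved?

The adjuster is assigned: Apr 28, 2006.
The damage estimate is finalized: Apr 28, 2006 + 11 days = May 9, 2006.
The loss event occurs: Apr 17, 2006.
The claim is filed: Apr 17, 2006 + 1 week = Apr 24, 2006.
The site inspection is completed: Apr 24, 2006 + 6 days = Apr 30, 2006.
Both prerequisites met — the damage estimate is finalized (May 9, 2006), the site inspection is completed (Apr 30, 2006); the later is May 9, 2006.
The claim is approved: May 9, 2006 + 5 days = May 14, 2006.

2006-05-14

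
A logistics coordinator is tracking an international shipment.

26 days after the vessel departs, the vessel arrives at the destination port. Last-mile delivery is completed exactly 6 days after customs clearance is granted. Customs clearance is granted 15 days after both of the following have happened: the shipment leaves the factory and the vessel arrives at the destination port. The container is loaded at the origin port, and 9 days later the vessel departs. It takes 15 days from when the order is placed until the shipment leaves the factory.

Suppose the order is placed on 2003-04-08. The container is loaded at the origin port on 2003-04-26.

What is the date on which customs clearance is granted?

2003-06-15

The order is placed: Apr 8, 2003.
The shipment leaves the factory: Apr 8, 2003 + 15 days = Apr 23, 2003.
The container is loaded at the origin port: Apr 26, 2003.
The vessel departs: Apr 26, 2003 + 9 days = May 5, 2003.
The vessel arrives at the destination port: May 5, 2003 + 26 days = May 31, 2003.
Both prerequisites met — the shipment leaves the factory (Apr 23, 2003), the vessel arrives at the destination port (May 31, 2003); the later is May 31, 2003.
Customs clearance is granted: May 31, 2003 + 15 days = Jun 15, 2003.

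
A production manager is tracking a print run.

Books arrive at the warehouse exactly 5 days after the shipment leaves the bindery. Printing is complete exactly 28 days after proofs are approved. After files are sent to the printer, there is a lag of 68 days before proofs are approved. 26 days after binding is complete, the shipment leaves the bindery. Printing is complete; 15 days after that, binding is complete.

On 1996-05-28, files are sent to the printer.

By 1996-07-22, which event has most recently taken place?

Files are sent to the printer

Files are sent to the printer: May 28, 1996.
Proofs are approved: May 28, 1996 + 68 days = Aug 4, 1996.
Printing is complete: Aug 4, 1996 + 28 days = Sep 1, 1996.
Binding is complete: Sep 1, 1996 + 15 days = Sep 16, 1996.
The shipment leaves the bindery: Sep 16, 1996 + 26 days = Oct 12, 1996.
Books arrive at the warehouse: Oct 12, 1996 + 5 days = Oct 17, 1996.
Jul 22, 1996 falls between when files are sent to the printer (May 28, 1996) and when proofs are approved (Aug 4, 1996).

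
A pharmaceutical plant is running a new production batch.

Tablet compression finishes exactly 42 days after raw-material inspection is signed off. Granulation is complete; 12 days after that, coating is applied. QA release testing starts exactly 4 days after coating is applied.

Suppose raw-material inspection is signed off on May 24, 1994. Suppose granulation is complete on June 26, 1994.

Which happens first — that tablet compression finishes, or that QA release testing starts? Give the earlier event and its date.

Tablet compression finishes — July 5, 1994

Raw-material inspection is signed off: May 24, 1994.
Tablet compression finishes: May 24, 1994 + 42 days = Jul 5, 1994.
Granulation is complete: Jun 26, 1994.
Coating is applied: Jun 26, 1994 + 12 days = Jul 8, 1994.
QA release testing starts: Jul 8, 1994 + 4 days = Jul 12, 1994.
Comparing: tablet compression finishes on Jul 5, 1994 vs QA release testing starts on Jul 12, 1994. Earlier: tablet compression finishes.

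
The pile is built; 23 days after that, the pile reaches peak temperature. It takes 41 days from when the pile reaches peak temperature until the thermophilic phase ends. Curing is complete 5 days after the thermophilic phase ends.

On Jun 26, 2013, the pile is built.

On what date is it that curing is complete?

The pile is built: Jun 26, 2013.
The pile reaches peak temperature: Jun 26, 2013 + 23 days = Jul 19, 2013.
The thermophilic phase ends: Jul 19, 2013 + 41 days = Aug 29, 2013.
Curing is complete: Aug 29, 2013 + 5 days = Sep 3, 2013.

Sep 3, 2013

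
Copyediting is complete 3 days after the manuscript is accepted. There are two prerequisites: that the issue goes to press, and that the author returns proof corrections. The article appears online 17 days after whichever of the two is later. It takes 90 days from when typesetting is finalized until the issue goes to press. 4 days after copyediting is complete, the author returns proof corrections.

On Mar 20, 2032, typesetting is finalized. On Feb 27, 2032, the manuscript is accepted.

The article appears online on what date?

Typesetting is finalized: Mar 20, 2032.
The issue goes to press: Mar 20, 2032 + 90 days = Jun 18, 2032.
The manuscript is accepted: Feb 27, 2032.
Copyediting is complete: Feb 27, 2032 + 3 days = Mar 1, 2032.
The author returns proof corrections: Mar 1, 2032 + 4 days = Mar 5, 2032.
Both prerequisites met — the issue goes to press (Jun 18, 2032), the author returns proof corrections (Mar 5, 2032); the later is Jun 18, 2032.
The article appears online: Jun 18, 2032 + 17 days = Jul 5, 2032.

Jul 5, 2032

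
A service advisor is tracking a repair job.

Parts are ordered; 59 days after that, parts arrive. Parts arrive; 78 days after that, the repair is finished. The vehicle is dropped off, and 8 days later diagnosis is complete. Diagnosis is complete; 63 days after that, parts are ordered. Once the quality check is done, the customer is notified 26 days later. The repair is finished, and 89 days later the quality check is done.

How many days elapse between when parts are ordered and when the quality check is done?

226 days

Causal path: parts are ordered → parts arrive → the repair is finished → the quality check is done.
Total delay along the path: 59 + 78 + 89 = 226 days.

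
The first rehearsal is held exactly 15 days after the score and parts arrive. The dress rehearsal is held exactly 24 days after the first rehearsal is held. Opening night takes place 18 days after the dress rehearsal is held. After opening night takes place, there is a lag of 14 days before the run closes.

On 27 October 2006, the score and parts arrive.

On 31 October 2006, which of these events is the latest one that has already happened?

The score and parts arrive

The score and parts arrive: Oct 27, 2006.
The first rehearsal is held: Oct 27, 2006 + 15 days = Nov 11, 2006.
The dress rehearsal is held: Nov 11, 2006 + 24 days = Dec 5, 2006.
Opening night takes place: Dec 5, 2006 + 18 days = Dec 23, 2006.
The run closes: Dec 23, 2006 + 14 days = Jan 6, 2007.
Oct 31, 2006 falls between when the score and parts arrive (Oct 27, 2006) and when the first rehearsal is held (Nov 11, 2006).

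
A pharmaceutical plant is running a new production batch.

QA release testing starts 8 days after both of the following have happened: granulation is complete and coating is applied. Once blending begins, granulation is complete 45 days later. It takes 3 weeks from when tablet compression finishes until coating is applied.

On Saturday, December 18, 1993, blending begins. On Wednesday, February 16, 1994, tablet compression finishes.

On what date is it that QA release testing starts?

Thursday, March 17, 1994

Blending begins: Dec 18, 1993.
Granulation is complete: Dec 18, 1993 + 45 days = Feb 1, 1994.
Tablet compression finishes: Feb 16, 1994.
Coating is applied: Feb 16, 1994 + 3 weeks = Mar 9, 1994.
Both prerequisites met — granulation is complete (Feb 1, 1994), coating is applied (Mar 9, 1994); the later is Mar 9, 1994.
QA release testing starts: Mar 9, 1994 + 8 days = Mar 17, 1994.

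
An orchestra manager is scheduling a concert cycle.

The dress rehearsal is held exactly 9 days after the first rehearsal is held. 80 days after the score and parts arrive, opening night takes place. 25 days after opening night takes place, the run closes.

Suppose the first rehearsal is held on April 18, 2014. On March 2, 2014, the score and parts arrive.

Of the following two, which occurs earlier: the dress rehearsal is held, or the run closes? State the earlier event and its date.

The first rehearsal is held: Apr 18, 2014.
The dress rehearsal is held: Apr 18, 2014 + 9 days = Apr 27, 2014.
The score and parts arrive: Mar 2, 2014.
Opening night takes place: Mar 2, 2014 + 80 days = May 21, 2014.
The run closes: May 21, 2014 + 25 days = Jun 15, 2014.
Comparing: the dress rehearsal is held on Apr 27, 2014 vs the run closes on Jun 15, 2014. Earlier: the dress rehearsal is held.

The dress rehearsal is held — April 27, 2014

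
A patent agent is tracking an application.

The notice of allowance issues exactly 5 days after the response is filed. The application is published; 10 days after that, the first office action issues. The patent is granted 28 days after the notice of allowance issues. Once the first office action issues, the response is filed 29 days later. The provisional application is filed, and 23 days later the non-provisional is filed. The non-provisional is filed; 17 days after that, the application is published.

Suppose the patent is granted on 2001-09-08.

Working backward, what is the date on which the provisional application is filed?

2001-05-19

The patent is granted: Sep 8, 2001.
The notice of allowance issues: Sep 8, 2001 − 28 days = Aug 11, 2001.
The response is filed: Aug 11, 2001 − 5 days = Aug 6, 2001.
The first office action issues: Aug 6, 2001 − 29 days = Jul 8, 2001.
The application is published: Jul 8, 2001 − 10 days = Jun 28, 2001.
The non-provisional is filed: Jun 28, 2001 − 17 days = Jun 11, 2001.
The provisional application is filed: Jun 11, 2001 − 23 days = May 19, 2001.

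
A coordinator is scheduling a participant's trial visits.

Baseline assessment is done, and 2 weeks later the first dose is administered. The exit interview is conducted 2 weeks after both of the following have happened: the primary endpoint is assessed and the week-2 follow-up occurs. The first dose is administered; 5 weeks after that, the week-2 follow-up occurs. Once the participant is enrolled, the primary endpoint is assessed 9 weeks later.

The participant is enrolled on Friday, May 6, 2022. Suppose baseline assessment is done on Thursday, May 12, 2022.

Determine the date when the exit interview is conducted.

The participant is enrolled: May 6, 2022.
The primary endpoint is assessed: May 6, 2022 + 9 weeks = Jul 8, 2022.
Baseline assessment is done: May 12, 2022.
The first dose is administered: May 12, 2022 + 2 weeks = May 26, 2022.
The week-2 follow-up occurs: May 26, 2022 + 5 weeks = Jun 30, 2022.
Both prerequisites met — the primary endpoint is assessed (Jul 8, 2022), the week-2 follow-up occurs (Jun 30, 2022); the later is Jul 8, 2022.
The exit interview is conducted: Jul 8, 2022 + 2 weeks = Jul 22, 2022.

Friday, July 22, 2022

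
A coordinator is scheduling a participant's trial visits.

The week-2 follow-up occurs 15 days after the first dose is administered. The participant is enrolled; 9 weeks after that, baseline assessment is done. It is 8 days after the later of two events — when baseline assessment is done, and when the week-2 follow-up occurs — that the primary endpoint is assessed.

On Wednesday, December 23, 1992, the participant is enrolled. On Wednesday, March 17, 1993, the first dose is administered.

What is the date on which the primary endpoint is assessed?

Friday, April 9, 1993

The participant is enrolled: Dec 23, 1992.
Baseline assessment is done: Dec 23, 1992 + 9 weeks = Feb 24, 1993.
The first dose is administered: Mar 17, 1993.
The week-2 follow-up occurs: Mar 17, 1993 + 15 days = Apr 1, 1993.
Both prerequisites met — baseline assessment is done (Feb 24, 1993), the week-2 follow-up occurs (Apr 1, 1993); the later is Apr 1, 1993.
The primary endpoint is assessed: Apr 1, 1993 + 8 days = Apr 9, 1993.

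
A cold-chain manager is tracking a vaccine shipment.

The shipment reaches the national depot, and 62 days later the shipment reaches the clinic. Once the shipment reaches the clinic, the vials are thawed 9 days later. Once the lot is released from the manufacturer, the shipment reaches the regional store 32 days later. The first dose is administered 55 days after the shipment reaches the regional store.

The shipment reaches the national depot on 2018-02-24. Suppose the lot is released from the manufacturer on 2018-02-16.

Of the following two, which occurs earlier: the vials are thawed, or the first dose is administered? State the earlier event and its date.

The shipment reaches the national depot: Feb 24, 2018.
The shipment reaches the clinic: Feb 24, 2018 + 62 days = Apr 27, 2018.
The vials are thawed: Apr 27, 2018 + 9 days = May 6, 2018.
The lot is released from the manufacturer: Feb 16, 2018.
The shipment reaches the regional store: Feb 16, 2018 + 32 days = Mar 20, 2018.
The first dose is administered: Mar 20, 2018 + 55 days = May 14, 2018.
Comparing: the vials are thawed on May 6, 2018 vs the first dose is administered on May 14, 2018. Earlier: the vials are thawed.

The vials are thawed — 2018-05-06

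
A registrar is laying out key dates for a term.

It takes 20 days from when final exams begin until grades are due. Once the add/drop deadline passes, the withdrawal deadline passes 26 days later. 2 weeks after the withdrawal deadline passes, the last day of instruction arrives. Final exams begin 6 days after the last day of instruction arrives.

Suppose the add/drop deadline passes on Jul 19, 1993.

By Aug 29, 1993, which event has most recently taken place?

The add/drop deadline passes: Jul 19, 1993.
The withdrawal deadline passes: Jul 19, 1993 + 26 days = Aug 14, 1993.
The last day of instruction arrives: Aug 14, 1993 + 2 weeks = Aug 28, 1993.
Final exams begin: Aug 28, 1993 + 6 days = Sep 3, 1993.
Grades are due: Sep 3, 1993 + 20 days = Sep 23, 1993.
Aug 29, 1993 falls between when the last day of instruction arrives (Aug 28, 1993) and when final exams begin (Sep 3, 1993).

The last day of instruction arrives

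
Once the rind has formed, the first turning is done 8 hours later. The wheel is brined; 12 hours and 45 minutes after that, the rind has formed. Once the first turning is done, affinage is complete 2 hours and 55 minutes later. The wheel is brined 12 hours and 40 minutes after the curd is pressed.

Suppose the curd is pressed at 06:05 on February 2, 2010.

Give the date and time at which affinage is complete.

18:25 on February 3, 2010

The curd is pressed: 06:05 Feb 2, 2010.
The wheel is brined: 06:05 Feb 2, 2010 + 12h40m = 18:45 Feb 2, 2010.
The rind has formed: 18:45 Feb 2, 2010 + 12h45m = 07:30 Feb 3, 2010.
The first turning is done: 07:30 Feb 3, 2010 + 8h = 15:30 Feb 3, 2010.
Affinage is complete: 15:30 Feb 3, 2010 + 2h55m = 18:25 Feb 3, 2010.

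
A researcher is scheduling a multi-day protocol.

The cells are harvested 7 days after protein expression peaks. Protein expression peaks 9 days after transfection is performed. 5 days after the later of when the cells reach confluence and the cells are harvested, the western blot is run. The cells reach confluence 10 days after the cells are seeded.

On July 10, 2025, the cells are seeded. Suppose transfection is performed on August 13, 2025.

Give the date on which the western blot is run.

The cells are seeded: Jul 10, 2025.
The cells reach confluence: Jul 10, 2025 + 10 days = Jul 20, 2025.
Transfection is performed: Aug 13, 2025.
Protein expression peaks: Aug 13, 2025 + 9 days = Aug 22, 2025.
The cells are harvested: Aug 22, 2025 + 7 days = Aug 29, 2025.
Both prerequisites met — the cells reach confluence (Jul 20, 2025), the cells are harvested (Aug 29, 2025); the later is Aug 29, 2025.
The western blot is run: Aug 29, 2025 + 5 days = Sep 3, 2025.

September 3, 2025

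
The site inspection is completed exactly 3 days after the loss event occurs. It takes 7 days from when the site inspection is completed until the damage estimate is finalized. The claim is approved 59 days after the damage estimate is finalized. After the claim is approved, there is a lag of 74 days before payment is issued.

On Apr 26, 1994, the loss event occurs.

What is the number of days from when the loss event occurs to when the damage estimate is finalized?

10 days

Causal path: the loss event occurs → the site inspection is completed → the damage estimate is finalized.
Total delay along the path: 3 + 7 = 10 days.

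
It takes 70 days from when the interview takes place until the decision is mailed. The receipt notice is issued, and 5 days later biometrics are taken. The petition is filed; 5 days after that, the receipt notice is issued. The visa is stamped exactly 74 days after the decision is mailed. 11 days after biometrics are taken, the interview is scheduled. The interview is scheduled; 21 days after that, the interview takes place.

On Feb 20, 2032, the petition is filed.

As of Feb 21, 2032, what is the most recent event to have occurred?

The petition is filed

The petition is filed: Feb 20, 2032.
The receipt notice is issued: Feb 20, 2032 + 5 days = Feb 25, 2032.
Biometrics are taken: Feb 25, 2032 + 5 days = Mar 1, 2032.
The interview is scheduled: Mar 1, 2032 + 11 days = Mar 12, 2032.
The interview takes place: Mar 12, 2032 + 21 days = Apr 2, 2032.
The decision is mailed: Apr 2, 2032 + 70 days = Jun 11, 2032.
The visa is stamped: Jun 11, 2032 + 74 days = Aug 24, 2032.
Feb 21, 2032 falls between when the petition is filed (Feb 20, 2032) and when the receipt notice is issued (Feb 25, 2032).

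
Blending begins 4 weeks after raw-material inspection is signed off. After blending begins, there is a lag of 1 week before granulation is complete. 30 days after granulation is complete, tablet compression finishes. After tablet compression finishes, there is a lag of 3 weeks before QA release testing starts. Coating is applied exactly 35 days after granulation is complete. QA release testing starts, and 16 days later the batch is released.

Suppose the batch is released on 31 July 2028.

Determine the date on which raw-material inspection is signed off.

20 April 2028

The batch is released: Jul 31, 2028.
QA release testing starts: Jul 31, 2028 − 16 days = Jul 15, 2028.
Tablet compression finishes: Jul 15, 2028 − 3 weeks = Jun 24, 2028.
Granulation is complete: Jun 24, 2028 − 30 days = May 25, 2028.
Blending begins: May 25, 2028 − 1 week = May 18, 2028.
Raw-material inspection is signed off: May 18, 2028 − 4 weeks = Apr 20, 2028.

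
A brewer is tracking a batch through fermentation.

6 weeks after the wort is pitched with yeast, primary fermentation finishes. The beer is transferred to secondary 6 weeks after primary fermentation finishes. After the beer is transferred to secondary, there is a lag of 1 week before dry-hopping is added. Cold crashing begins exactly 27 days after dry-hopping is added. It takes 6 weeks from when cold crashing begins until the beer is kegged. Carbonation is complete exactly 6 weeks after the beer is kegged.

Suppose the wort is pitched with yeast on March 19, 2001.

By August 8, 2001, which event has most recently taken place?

The wort is pitched with yeast: Mar 19, 2001.
Primary fermentation finishes: Mar 19, 2001 + 6 weeks = Apr 30, 2001.
The beer is transferred to secondary: Apr 30, 2001 + 6 weeks = Jun 11, 2001.
Dry-hopping is added: Jun 11, 2001 + 1 week = Jun 18, 2001.
Cold crashing begins: Jun 18, 2001 + 27 days = Jul 15, 2001.
The beer is kegged: Jul 15, 2001 + 6 weeks = Aug 26, 2001.
Carbonation is complete: Aug 26, 2001 + 6 weeks = Oct 7, 2001.
Aug 8, 2001 falls between when cold crashing begins (Jul 15, 2001) and when the beer is kegged (Aug 26, 2001).

Cold crashing begins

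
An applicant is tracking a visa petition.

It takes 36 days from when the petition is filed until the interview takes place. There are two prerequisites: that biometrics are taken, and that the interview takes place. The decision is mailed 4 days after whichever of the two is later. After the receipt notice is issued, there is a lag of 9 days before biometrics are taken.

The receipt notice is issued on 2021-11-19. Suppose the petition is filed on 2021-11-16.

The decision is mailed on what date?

2021-12-26

The receipt notice is issued: Nov 19, 2021.
Biometrics are taken: Nov 19, 2021 + 9 days = Nov 28, 2021.
The petition is filed: Nov 16, 2021.
The interview takes place: Nov 16, 2021 + 36 days = Dec 22, 2021.
Both prerequisites met — biometrics are taken (Nov 28, 2021), the interview takes place (Dec 22, 2021); the later is Dec 22, 2021.
The decision is mailed: Dec 22, 2021 + 4 days = Dec 26, 2021.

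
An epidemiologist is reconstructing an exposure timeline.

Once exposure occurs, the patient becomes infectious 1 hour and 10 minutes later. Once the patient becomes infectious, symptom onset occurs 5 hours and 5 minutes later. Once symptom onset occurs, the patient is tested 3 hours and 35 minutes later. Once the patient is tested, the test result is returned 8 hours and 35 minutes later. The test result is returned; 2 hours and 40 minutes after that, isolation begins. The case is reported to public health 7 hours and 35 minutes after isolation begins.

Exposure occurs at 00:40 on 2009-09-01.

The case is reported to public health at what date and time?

05:20 on 2009-09-02

Exposure occurs: 00:40 Sep 1, 2009.
The patient becomes infectious: 00:40 Sep 1, 2009 + 1h10m = 01:50 Sep 1, 2009.
Symptom onset occurs: 01:50 Sep 1, 2009 + 5h05m = 06:55 Sep 1, 2009.
The patient is tested: 06:55 Sep 1, 2009 + 3h35m = 10:30 Sep 1, 2009.
The test result is returned: 10:30 Sep 1, 2009 + 8h35m = 19:05 Sep 1, 2009.
Isolation begins: 19:05 Sep 1, 2009 + 2h40m = 21:45 Sep 1, 2009.
The case is reported to public health: 21:45 Sep 1, 2009 + 7h35m = 05:20 Sep 2, 2009.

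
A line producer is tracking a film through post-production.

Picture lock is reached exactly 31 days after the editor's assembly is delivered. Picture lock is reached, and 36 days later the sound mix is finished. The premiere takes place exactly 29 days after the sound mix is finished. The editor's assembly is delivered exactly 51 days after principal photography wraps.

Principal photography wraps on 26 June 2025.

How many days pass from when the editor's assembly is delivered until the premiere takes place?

96 days

Causal path: the editor's assembly is delivered → picture lock is reached → the sound mix is finished → the premiere takes place.
Total delay along the path: 31 + 36 + 29 = 96 days.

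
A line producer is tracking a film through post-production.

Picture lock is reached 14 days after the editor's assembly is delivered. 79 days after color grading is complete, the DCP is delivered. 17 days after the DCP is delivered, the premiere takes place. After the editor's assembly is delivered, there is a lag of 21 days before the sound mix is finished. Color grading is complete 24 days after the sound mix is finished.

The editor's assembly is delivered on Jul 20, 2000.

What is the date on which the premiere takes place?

Dec 8, 2000

The editor's assembly is delivered: Jul 20, 2000.
The sound mix is finished: Jul 20, 2000 + 21 days = Aug 10, 2000.
Color grading is complete: Aug 10, 2000 + 24 days = Sep 3, 2000.
The DCP is delivered: Sep 3, 2000 + 79 days = Nov 21, 2000.
The premiere takes place: Nov 21, 2000 + 17 days = Dec 8, 2000.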